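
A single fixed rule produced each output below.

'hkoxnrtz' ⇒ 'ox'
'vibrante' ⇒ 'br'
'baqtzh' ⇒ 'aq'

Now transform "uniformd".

if

In each case the input is transformed by: swap the front and back halves of the string, then keep only the last 2 characters.
Doing the same to "uniformd": "if".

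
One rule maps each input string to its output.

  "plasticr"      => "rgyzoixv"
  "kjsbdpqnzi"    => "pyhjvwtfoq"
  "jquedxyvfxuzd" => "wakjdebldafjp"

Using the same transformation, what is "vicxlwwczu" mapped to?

Each output is the input with this applied: shift every letter 6 places forward in the alphabet (wrapping around), then move the first character to the end.
Starting from "vicxlwwczu": after the first operation, "boidrccifa"; after the second, "oidrccifab".

oidrccifab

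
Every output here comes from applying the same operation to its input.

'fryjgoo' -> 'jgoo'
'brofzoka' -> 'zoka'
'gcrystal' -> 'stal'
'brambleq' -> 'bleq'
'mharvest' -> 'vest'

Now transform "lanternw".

ernw

The rule is to keep only the last 4 characters.
For "lanternw" the result is "ernw".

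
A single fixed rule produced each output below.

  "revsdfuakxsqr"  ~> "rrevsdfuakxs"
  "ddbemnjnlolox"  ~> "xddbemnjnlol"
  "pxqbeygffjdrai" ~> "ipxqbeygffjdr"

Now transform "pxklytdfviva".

apxklytdfvi

Each output is the input with this applied: move the last 2 characters to the front (rotate right by 2), then delete the first character.
So "pxklytdfviva" becomes "apxklytdfvi".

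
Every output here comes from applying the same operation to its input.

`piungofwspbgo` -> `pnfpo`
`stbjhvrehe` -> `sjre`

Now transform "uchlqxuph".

Looking at the pairs, the operation is to keep one character in every 3, starting at position 1 (positions 1st, 4th, 7th, ...).
For "uchlqxuph" the result is "ulu".

ulu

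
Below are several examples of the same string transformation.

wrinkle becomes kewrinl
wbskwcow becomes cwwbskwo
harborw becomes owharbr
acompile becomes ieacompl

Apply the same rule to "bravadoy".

dybravao

Rule — move the last 2 characters to the front (rotate right by 2), then swap the first and last characters.
Starting from "bravadoy": after the first operation, "oybravad"; after the second, "dybravao".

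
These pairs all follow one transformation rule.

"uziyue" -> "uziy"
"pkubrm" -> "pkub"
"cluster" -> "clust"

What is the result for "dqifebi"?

Each output is the input with this applied: delete the last 2 characters.
Applying that to "dqifebi" gives "dqife".

dqife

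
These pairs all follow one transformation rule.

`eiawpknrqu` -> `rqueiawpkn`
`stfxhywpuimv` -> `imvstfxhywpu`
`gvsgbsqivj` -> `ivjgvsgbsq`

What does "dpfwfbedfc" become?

What's happening: move the last 3 characters to the front (rotate right by 3).
For "dpfwfbedfc" the result is "dfcdpfwfbe".

dfcdpfwfbe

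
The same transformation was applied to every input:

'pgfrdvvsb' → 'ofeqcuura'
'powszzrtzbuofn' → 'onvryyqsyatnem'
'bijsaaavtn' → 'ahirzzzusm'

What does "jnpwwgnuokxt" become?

The transformation: shift every letter 1 place backward in the alphabet (wrapping around).
On "jnpwwgnuokxt" that produces "imovvfmtnjws".

imovvfmtnjws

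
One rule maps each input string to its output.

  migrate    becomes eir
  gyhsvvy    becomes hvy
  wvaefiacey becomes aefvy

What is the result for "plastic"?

Each output is the input with this applied: sort the characters into alphabetical order, then keep every other character starting from the second (positions 2nd, 4th, 6th, ...).
Applying both steps to "plastic": "acilpst", then "cls".

cls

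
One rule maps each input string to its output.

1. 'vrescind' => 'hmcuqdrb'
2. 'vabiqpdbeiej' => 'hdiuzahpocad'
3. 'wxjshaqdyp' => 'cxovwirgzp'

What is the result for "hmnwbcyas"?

xzrglmvab

Rule — shift every letter 1 place backward in the alphabet (wrapping around), then move the last 3 characters to the front (rotate right by 3).
On "hmnwbcyas": the first step gives "glmvabxzr", and the second then gives "xzrglmvab".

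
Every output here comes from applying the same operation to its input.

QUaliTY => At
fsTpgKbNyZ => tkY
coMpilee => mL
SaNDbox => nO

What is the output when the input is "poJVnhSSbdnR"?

Rule — flip the case of every letter, then keep one character in every 3, starting at position 3 (positions 3rd, 6th, 9th, ...).
Working it through for "poJVnhSSbdnR": intermediate "POjvNHssBDNr", final "jHBr".

jHBr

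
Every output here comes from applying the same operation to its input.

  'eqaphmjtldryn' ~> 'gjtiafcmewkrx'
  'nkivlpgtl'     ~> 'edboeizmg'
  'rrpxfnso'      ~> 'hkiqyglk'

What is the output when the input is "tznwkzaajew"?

Each output is the input with this applied: swap the first and last characters, then shift every letter 7 places backward in the alphabet (wrapping around).
"tznwkzaajew" → "wznwkzaajet" → "psgpdsttcxm".

psgpdsttcxm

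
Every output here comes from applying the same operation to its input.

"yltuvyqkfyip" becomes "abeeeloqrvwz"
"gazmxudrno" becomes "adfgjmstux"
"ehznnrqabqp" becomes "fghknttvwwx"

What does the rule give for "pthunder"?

ajkntvxz

Looking at the pairs, the operation is to shift every letter 6 places forward in the alphabet (wrapping around), then sort the characters into alphabetical order.
Applying both steps to "pthunder": "vznatjkx", then "ajkntvxz".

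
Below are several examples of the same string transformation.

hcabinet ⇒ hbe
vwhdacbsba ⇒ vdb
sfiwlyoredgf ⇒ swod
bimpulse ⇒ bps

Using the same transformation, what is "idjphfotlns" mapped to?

In each case the input is transformed by: move the last character to the front, then keep one character in every 3, starting at position 2 (positions 2nd, 5th, 8th, ...).
So "idjphfotlns" becomes "ipon".

ipon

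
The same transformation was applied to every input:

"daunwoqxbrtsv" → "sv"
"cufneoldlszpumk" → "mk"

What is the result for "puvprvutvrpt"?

The transformation: keep only the last 2 characters.
On "puvprvutvrpt" that produces "pt".

pt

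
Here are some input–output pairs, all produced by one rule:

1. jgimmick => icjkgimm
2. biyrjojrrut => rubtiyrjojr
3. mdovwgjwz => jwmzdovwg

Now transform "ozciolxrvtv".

vtovzciolxr

Rule — swap the first and last characters, then move the last 3 characters to the front (rotate right by 3).
Working it through for "ozciolxrvtv": intermediate "vzciolxrvto", final "vtovzciolxr".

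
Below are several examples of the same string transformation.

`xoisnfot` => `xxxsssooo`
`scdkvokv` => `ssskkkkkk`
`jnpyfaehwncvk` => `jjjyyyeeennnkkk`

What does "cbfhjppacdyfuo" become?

The transformation: keep one character in every 3, starting at position 1 (positions 1st, 4th, 7th, ...), then repeat every character 3 times.
On "cbfhjppacdyfuo" that produces "ccchhhpppddduuu".

ccchhhpppddduuu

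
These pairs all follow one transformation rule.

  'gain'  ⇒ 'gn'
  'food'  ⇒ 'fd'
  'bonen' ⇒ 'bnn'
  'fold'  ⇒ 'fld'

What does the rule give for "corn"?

In each case the input is transformed by: remove every vowel.
"corn" → "crn".

crn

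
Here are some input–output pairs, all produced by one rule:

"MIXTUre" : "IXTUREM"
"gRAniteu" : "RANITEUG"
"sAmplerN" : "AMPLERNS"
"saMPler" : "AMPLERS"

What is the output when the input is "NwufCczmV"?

The pattern: move the first character to the end, then convert every letter to uppercase.
Working it through for "NwufCczmV": intermediate "wufCczmVN", final "WUFCCZMVN".
(Check on "sAmplerN": → "AmplerNs" → "AMPLERNS" ✓)

WUFCCZMVN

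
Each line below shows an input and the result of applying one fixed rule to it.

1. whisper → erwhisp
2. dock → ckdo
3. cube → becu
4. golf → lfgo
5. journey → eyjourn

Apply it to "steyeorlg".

Rule — move the last 2 characters to the front (rotate right by 2).
Applying that to "steyeorlg" gives "lgsteyeor".

lgsteyeor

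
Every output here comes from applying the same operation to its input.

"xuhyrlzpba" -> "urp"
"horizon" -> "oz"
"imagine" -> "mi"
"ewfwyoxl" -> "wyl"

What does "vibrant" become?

ia

What's happening: keep one character in every 3, starting at position 2 (positions 2nd, 5th, 8th, ...).
Applying that to "vibrant" gives "ia".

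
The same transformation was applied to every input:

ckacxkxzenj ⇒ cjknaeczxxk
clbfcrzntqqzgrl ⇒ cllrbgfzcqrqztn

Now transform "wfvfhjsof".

wffovsfjh

Looking at the pairs, the operation is to take characters alternately from the front and the back (1st, last, 2nd, 2nd-last, ...).
"wfvfhjsof" → "wffovsfjh".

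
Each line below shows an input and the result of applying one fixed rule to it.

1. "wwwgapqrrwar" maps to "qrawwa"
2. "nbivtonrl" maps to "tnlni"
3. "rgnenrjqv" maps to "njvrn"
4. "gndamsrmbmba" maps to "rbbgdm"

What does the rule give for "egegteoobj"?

What's happening: keep every other character starting from the first (positions 1st, 3rd, 5th, ...), then move the last 3 characters to the front (rotate right by 3).
Applying both steps to "egegteoobj": "eetob", then "tobee".

tobee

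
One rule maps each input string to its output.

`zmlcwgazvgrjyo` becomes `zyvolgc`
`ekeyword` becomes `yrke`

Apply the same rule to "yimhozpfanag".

The pattern: sort the characters into reverse alphabetical order, then keep every other character starting from the first (positions 1st, 3rd, 5th, ...).
Starting from "yimhozpfanag": after the first operation, "zyponmihgfaa"; after the second, "zpniga".

zpniga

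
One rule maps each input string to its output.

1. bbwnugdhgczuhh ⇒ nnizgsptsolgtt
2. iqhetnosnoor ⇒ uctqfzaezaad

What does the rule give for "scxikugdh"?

eojuwgspt

Each output is the input with this applied: shift every letter 12 places forward in the alphabet (wrapping around).
For "scxikugdh" the result is "eojuwgspt".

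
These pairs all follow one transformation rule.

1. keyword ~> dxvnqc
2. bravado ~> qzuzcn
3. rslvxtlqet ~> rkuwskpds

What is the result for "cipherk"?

hogdqj

The transformation: shift every letter 1 place backward in the alphabet (wrapping around), then delete the first character.
Working it through for "cipherk": intermediate "bhogdqj", final "hogdqj".
(Check on "rslvxtlqet": → "qrkuwskpds" → "rkuwskpds" ✓)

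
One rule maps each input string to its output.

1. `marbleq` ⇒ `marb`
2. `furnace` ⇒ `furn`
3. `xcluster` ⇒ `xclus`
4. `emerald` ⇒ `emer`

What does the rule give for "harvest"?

harv

What's happening: delete the last 3 characters.
So "harvest" becomes "harv".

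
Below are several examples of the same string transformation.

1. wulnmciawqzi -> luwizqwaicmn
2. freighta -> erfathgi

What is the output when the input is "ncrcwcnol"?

rcnloncwc

Looking at the pairs, the operation is to move the first 3 characters to the end (rotate left by 3), then reverse the string.
On "ncrcwcnol": the first step gives "cwcnolncr", and the second then gives "rcnloncwc".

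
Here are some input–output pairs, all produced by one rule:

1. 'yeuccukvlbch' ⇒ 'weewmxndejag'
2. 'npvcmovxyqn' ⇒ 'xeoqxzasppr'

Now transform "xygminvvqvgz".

iokpxxsxibza

In each case the input is transformed by: shift every letter 2 places forward in the alphabet (wrapping around), then move the first 2 characters to the end (rotate left by 2).
Applying both steps to "xygminvvqvgz": "zaiokpxxsxib", then "iokpxxsxibza".
(Check on "yeuccukvlbch": → "agweewmxndej" → "weewmxndejag" ✓)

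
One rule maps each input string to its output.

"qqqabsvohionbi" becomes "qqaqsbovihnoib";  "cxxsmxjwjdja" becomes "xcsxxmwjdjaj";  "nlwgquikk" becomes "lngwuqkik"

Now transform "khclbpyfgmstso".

Looking at the pairs, the operation is to swap each adjacent pair of characters (1↔2, 3↔4, ...).
Applying that to "khclbpyfgmstso" gives "hklcpbfymgtsos".

hklcpbfymgtsos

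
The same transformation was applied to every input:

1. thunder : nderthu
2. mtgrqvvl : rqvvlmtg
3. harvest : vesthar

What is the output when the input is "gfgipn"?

ipngfg

The pattern: move the first 3 characters to the end (rotate left by 3).
"gfgipn" → "ipngfg".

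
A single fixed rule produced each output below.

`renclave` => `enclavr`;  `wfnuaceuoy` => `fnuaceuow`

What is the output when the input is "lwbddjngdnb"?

wbddjngdnl

Looking at the pairs, the operation is to delete the last character, then move the first character to the end.
On "lwbddjngdnb": the first step gives "lwbddjngdn", and the second then gives "wbddjngdnl".
(Check on "renclave": → "renclav" → "enclavr" ✓)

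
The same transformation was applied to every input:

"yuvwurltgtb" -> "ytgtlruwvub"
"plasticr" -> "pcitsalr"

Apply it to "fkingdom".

fodgnikm

The rule is to reverse the string, then swap the first and last characters.
On "fkingdom" that produces "fodgnikm".
(Check on "yuvwurltgtb": → "btgtlruwvuy" → "ytgtlruwvub" ✓)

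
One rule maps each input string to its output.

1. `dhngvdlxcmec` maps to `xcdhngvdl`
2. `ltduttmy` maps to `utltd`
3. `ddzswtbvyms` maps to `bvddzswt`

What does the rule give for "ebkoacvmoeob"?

moebkoacv

Rule — delete the last 3 characters, then move the last 2 characters to the front (rotate right by 2).
On "ebkoacvmoeob": the first step gives "ebkoacvmo", and the second then gives "moebkoacv".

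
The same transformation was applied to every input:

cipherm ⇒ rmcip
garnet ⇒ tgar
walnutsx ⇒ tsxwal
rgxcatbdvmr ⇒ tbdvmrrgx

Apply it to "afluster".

terafl

Each output is the input with this applied: move the first 3 characters to the end (rotate left by 3), then delete the first 2 characters.
"afluster" → "terafl".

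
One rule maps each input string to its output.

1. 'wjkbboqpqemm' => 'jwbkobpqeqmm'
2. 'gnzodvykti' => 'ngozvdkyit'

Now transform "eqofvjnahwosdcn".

What's happening: swap each adjacent pair of characters (1↔2, 3↔4, ...).
Doing the same to "eqofvjnahwosdcn": "qefojvanwhsocdn".

qefojvanwhsocdn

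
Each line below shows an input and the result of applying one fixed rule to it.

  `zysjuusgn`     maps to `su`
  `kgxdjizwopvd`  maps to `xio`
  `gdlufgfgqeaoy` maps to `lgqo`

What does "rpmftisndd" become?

mid

Looking at the pairs, the operation is to delete the last character, then keep one character in every 3, starting at position 3 (positions 3rd, 6th, 9th, ...).
"rpmftisndd" → "mid".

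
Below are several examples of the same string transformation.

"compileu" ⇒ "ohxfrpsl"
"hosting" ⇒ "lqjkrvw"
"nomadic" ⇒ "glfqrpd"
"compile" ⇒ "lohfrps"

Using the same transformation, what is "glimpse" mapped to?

Looking at the pairs, the operation is to shift every letter 3 places forward in the alphabet (wrapping around), then move the last 3 characters to the front (rotate right by 3).
For "glimpse", step one produces "jolpsvh"; step two turns that into "svhjolp".

svhjolp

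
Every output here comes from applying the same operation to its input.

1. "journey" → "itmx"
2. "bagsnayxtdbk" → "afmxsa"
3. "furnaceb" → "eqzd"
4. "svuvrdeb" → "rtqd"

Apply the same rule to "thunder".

The pattern: keep every other character starting from the first (positions 1st, 3rd, 5th, ...), then shift every letter 1 place backward in the alphabet (wrapping around).
Working it through for "thunder": intermediate "tudr", final "stcq".

stcq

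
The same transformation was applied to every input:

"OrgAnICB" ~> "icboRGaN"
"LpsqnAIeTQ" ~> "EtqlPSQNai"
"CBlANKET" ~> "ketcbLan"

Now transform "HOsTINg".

inGhoSt

The transformation: move the last 3 characters to the front (rotate right by 3), then flip the case of every letter.
On "HOsTINg" that produces "inGhoSt".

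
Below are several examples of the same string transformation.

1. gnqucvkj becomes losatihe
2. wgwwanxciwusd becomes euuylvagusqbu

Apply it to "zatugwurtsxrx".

Each output is the input with this applied: shift every letter 2 places backward in the alphabet (wrapping around), then move the first character to the end.
On "zatugwurtsxrx" that produces "yrseusprqvpvx".

yrseusprqvpvx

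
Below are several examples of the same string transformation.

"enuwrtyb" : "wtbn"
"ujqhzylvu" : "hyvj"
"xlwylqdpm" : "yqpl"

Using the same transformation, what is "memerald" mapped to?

eade

Looking at the pairs, the operation is to keep every other character starting from the second (positions 2nd, 4th, 6th, ...), then move the first character to the end.
"memerald" → "eade".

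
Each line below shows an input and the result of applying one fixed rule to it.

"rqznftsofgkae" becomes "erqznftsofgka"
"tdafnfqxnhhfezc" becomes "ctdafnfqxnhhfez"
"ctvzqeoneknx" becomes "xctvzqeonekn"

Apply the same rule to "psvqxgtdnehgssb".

bpsvqxgtdnehgss

The transformation: move the last character to the front.
So "psvqxgtdnehgssb" becomes "bpsvqxgtdnehgss".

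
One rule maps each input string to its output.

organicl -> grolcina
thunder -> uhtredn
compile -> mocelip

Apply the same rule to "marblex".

ramxelb

The transformation: reverse the string, then move the last 3 characters to the front (rotate right by 3).
For "marblex" the result is "ramxelb".
(Check on "compile": → "elipmoc" → "mocelip" ✓)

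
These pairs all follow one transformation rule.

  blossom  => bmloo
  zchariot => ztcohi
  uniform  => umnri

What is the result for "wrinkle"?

werli

In each case the input is transformed by: take characters alternately from the front and the back (1st, last, 2nd, 2nd-last, ...), then delete the last 2 characters.
On "wrinkle": the first step gives "werlikn", and the second then gives "werli".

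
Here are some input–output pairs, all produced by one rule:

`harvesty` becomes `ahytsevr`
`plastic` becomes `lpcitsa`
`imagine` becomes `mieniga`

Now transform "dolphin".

odnihpl

The transformation: move the first 2 characters to the end (rotate left by 2), then reverse the string.
On "dolphin" that produces "odnihpl".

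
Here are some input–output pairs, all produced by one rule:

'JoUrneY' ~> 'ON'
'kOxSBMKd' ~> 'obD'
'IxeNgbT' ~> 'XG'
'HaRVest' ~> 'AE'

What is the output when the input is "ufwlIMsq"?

FiQ

What's happening: flip the case of every letter, then keep one character in every 3, starting at position 2 (positions 2nd, 5th, 8th, ...).
Applying both steps to "ufwlIMsq": "UFWLimSQ", then "FiQ".
(Check on "IxeNgbT": → "iXEnGBt" → "XG" ✓)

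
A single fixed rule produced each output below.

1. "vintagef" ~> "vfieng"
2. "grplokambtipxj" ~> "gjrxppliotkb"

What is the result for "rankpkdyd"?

rdayndk

The pattern: take characters alternately from the front and the back (1st, last, 2nd, 2nd-last, ...), then delete the last 2 characters.
For "rankpkdyd", step one produces "rdayndkkp"; step two turns that into "rdayndk".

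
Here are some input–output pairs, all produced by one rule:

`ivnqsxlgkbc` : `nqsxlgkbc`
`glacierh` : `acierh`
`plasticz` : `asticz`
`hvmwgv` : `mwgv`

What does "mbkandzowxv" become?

kandzowxv

The pattern: delete the first 2 characters.
For "mbkandzowxv" the result is "kandzowxv".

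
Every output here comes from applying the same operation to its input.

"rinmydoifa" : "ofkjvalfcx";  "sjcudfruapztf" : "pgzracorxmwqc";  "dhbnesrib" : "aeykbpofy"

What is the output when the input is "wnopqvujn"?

tklmnsrgk

Rule — shift every letter 3 places backward in the alphabet (wrapping around).
"wnopqvujn" → "tklmnsrgk".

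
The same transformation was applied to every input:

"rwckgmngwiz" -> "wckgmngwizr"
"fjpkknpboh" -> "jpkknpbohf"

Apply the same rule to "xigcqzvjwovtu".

igcqzvjwovtux

What's happening: move the first character to the end.
On "xigcqzvjwovtu" that produces "igcqzvjwovtux".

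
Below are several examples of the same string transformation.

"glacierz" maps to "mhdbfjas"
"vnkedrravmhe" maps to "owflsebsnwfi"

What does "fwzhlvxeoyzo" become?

Looking at the pairs, the operation is to shift every letter 1 place forward in the alphabet (wrapping around), then swap each adjacent pair of characters (1↔2, 3↔4, ...).
For "fwzhlvxeoyzo", step one produces "gxaimwyfpzap"; step two turns that into "xgiawmfyzppa".

xgiawmfyzppa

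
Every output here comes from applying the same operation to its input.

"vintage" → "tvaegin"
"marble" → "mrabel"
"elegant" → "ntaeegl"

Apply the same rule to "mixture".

uxeimrt

The pattern: sort the characters into alphabetical order, then move the last 2 characters to the front (rotate right by 2).
"mixture" → "eimrtux" → "uxeimrt".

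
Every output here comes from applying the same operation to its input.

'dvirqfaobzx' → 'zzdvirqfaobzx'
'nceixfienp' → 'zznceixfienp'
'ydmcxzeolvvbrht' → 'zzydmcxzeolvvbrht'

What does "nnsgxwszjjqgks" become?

Each output is the input with this applied: prepend "zz".
Applying that to "nnsgxwszjjqgks" gives "zznnsgxwszjjqgks".

zznnsgxwszjjqgks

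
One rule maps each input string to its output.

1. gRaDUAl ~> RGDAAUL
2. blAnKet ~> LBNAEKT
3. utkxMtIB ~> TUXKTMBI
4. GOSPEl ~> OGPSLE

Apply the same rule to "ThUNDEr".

Each output is the input with this applied: swap each adjacent pair of characters (1↔2, 3↔4, ...), then convert every letter to uppercase.
Doing the same to "ThUNDEr": "HTNUEDR".

HTNUEDR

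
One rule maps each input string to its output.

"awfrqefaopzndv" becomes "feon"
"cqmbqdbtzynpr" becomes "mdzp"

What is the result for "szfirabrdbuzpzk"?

The pattern: keep one character in every 3, starting at position 3 (positions 3rd, 6th, 9th, ...).
On "szfirabrdbuzpzk" that produces "fadzk".

fadzk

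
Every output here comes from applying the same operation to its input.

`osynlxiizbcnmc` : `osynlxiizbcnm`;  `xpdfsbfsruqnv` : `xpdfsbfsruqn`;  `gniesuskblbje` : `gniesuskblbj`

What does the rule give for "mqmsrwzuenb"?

mqmsrwzuen

Rule — delete the last character.
For "mqmsrwzuenb" the result is "mqmsrwzuen".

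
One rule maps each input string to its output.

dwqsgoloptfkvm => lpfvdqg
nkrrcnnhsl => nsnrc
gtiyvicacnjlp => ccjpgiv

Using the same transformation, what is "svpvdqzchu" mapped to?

Each output is the input with this applied: keep every other character starting from the first (positions 1st, 3rd, 5th, ...), then move the first 3 characters to the end (rotate left by 3).
"svpvdqzchu" → "spdzh" → "zhspd".
(Check on "gtiyvicacnjlp": → "givccjp" → "ccjpgiv" ✓)

zhspd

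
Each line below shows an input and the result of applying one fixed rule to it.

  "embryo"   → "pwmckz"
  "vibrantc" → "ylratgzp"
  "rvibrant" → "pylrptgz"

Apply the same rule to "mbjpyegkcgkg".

Each output is the input with this applied: swap the front and back halves of the string, then shift every letter 2 places backward in the alphabet (wrapping around).
Starting from "mbjpyegkcgkg": after the first operation, "gkcgkgmbjpye"; after the second, "eiaeiekzhnwc".

eiaeiekzhnwc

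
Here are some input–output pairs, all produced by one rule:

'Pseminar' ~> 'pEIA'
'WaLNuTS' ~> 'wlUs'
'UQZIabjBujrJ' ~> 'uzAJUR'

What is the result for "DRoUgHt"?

dOGT

The pattern: flip the case of every letter, then keep every other character starting from the first (positions 1st, 3rd, 5th, ...).
On "DRoUgHt": the first step gives "drOuGhT", and the second then gives "dOGT".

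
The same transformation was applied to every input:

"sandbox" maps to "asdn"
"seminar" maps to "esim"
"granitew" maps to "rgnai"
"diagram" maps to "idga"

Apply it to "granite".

Each output is the input with this applied: delete the last 3 characters, then swap each adjacent pair of characters (1↔2, 3↔4, ...).
Applying both steps to "granite": "gran", then "rgna".
(Check on "granitew": → "grani" → "rgnai" ✓)

rgna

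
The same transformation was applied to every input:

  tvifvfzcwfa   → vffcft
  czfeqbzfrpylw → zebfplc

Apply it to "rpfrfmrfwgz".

prmfgr

The transformation: move the first character to the end, then keep every other character starting from the first (positions 1st, 3rd, 5th, ...).
For "rpfrfmrfwgz", step one produces "pfrfmrfwgzr"; step two turns that into "prmfgr".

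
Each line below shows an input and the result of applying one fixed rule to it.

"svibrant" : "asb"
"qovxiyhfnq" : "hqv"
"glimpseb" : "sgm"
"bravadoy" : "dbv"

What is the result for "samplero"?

Each output is the input with this applied: swap the front and back halves of the string, then keep one character in every 3, starting at position 2 (positions 2nd, 5th, 8th, ...).
Working it through for "samplero": intermediate "lerosamp", final "esp".

esp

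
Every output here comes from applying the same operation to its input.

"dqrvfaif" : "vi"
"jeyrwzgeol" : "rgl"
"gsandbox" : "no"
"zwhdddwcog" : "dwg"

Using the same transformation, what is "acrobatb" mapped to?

ot

Rule — delete the first character, then keep one character in every 3, starting at position 3 (positions 3rd, 6th, 9th, ...).
On "acrobatb" that produces "ot".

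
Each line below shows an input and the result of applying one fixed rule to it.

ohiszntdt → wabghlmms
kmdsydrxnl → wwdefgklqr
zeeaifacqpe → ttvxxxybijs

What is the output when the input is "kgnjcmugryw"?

vzzcdfgknpr

The pattern: sort the characters into alphabetical order, then shift every letter 7 places backward in the alphabet (wrapping around).
Starting from "kgnjcmugryw": after the first operation, "cggjkmnruwy"; after the second, "vzzcdfgknpr".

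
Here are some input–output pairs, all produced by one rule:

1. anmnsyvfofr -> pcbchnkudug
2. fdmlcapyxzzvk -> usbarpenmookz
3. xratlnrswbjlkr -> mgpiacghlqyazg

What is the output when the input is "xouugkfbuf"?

mdjjvzuqju

The pattern: shift every letter 11 places backward in the alphabet (wrapping around).
"xouugkfbuf" → "mdjjvzuqju".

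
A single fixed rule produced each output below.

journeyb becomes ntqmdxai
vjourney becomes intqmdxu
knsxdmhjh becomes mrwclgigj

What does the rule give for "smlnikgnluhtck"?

The pattern: move the first character to the end, then shift every letter 1 place backward in the alphabet (wrapping around).
On "smlnikgnluhtck": the first step gives "mlnikgnluhtcks", and the second then gives "lkmhjfmktgsbjr".

lkmhjfmktgsbjr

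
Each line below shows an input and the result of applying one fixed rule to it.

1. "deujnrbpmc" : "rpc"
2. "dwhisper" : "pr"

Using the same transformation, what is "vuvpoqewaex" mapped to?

The pattern: keep every other character starting from the second (positions 2nd, 4th, 6th, ...), then delete the first 2 characters.
For "vuvpoqewaex" the result is "qwe".

qwe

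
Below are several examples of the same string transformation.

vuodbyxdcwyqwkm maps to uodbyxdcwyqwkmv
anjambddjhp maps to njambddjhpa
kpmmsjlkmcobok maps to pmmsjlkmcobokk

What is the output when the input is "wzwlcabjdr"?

zwlcabjdrw

In each case the input is transformed by: move the first character to the end.
For "wzwlcabjdr" the result is "zwlcabjdrw".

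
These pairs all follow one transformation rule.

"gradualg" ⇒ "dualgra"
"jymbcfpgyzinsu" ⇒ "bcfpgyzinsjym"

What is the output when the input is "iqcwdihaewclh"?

wdihaewcliqc

The rule is to delete the last character, then move the first 3 characters to the end (rotate left by 3).
Applying both steps to "iqcwdihaewclh": "iqcwdihaewcl", then "wdihaewcliqc".
(Check on "jymbcfpgyzinsu": → "jymbcfpgyzins" → "bcfpgyzinsjym" ✓)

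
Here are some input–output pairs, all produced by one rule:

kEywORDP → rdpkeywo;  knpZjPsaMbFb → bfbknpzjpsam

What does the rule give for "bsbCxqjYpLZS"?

lzsbsbcxqjyp

Looking at the pairs, the operation is to move the last 3 characters to the front (rotate right by 3), then convert every letter to lowercase.
"bsbCxqjYpLZS" → "LZSbsbCxqjYp" → "lzsbsbcxqjyp".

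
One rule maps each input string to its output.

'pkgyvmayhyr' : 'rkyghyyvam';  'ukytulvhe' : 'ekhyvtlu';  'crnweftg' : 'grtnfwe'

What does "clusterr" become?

The transformation: take characters alternately from the front and the back (1st, last, 2nd, 2nd-last, ...), then delete the first character.
Working it through for "clusterr": intermediate "crlruest", final "rlruest".

rlruest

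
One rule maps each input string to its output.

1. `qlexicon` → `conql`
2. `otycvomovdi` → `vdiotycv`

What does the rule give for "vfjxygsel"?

selvfj

The rule is to move the last 3 characters to the front (rotate right by 3), then delete the last 3 characters.
For "vfjxygsel", step one produces "selvfjxyg"; step two turns that into "selvfj".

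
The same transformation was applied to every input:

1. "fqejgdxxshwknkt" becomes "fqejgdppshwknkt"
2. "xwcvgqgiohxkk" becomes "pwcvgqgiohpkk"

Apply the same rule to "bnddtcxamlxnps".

bnddtcpamlpnps

The pattern: replace every "x" with "p".
Applying that to "bnddtcxamlxnps" gives "bnddtcpamlpnps".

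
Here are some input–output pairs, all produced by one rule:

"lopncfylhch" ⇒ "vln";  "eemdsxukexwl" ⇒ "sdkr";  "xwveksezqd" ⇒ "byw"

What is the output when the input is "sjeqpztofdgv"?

Looking at the pairs, the operation is to shift every letter 6 places forward in the alphabet (wrapping around), then keep one character in every 3, starting at position 3 (positions 3rd, 6th, 9th, ...).
Working it through for "sjeqpztofdgv": intermediate "ypkwvfzuljmb", final "kflb".

kflb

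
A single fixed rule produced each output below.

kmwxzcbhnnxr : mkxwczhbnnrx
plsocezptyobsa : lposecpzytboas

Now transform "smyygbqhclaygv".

msyybghqlcyavg

The transformation: swap each adjacent pair of characters (1↔2, 3↔4, ...).
So "smyygbqhclaygv" becomes "msyybghqlcyavg".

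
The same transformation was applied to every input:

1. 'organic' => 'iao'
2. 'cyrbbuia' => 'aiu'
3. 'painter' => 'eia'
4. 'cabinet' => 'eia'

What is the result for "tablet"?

ea

The pattern: reverse the string, then keep only the vowels.
On "tablet" that produces "ea".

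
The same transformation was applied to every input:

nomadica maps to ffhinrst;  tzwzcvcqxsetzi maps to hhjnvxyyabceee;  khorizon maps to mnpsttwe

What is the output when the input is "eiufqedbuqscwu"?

The pattern: sort the characters into alphabetical order, then shift every letter 5 places forward in the alphabet (wrapping around).
For "eiufqedbuqscwu", step one produces "bcdeefiqqsuuuw"; step two turns that into "ghijjknvvxzzzb".

ghijjknvvxzzzb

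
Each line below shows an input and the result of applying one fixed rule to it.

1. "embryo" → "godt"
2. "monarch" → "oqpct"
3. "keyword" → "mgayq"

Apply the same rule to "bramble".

The rule is to delete the last 2 characters, then shift every letter 2 places forward in the alphabet (wrapping around).
Applying both steps to "bramble": "bramb", then "dtcod".

dtcod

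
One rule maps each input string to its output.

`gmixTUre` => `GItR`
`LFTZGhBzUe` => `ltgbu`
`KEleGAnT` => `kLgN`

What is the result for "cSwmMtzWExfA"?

The transformation: flip the case of every letter, then keep every other character starting from the first (positions 1st, 3rd, 5th, ...).
On "cSwmMtzWExfA" that produces "CWmZeF".
(Check on "gmixTUre": → "GMIXtuRE" → "GItR" ✓)

CWmZeF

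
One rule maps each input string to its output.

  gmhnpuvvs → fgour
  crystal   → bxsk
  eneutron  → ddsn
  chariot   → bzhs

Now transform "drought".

What's happening: keep every other character starting from the first (positions 1st, 3rd, 5th, ...), then shift every letter 1 place backward in the alphabet (wrapping around).
"drought" → "dogt" → "cnfs".
(Check on "gmhnpuvvs": → "ghpvs" → "fgour" ✓)

cnfs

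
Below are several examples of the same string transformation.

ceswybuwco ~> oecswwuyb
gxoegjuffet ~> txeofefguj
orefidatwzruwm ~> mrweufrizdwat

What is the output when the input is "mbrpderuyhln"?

Looking at the pairs, the operation is to take characters alternately from the front and the back (1st, last, 2nd, 2nd-last, ...), then delete the first character.
Doing the same to "mbrpderuyhln": "nblrhpyduer".

nblrhpyduer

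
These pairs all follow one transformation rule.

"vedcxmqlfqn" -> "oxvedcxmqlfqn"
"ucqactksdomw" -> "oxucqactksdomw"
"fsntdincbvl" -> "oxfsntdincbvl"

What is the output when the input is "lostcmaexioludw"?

oxlostcmaexioludw

Looking at the pairs, the operation is to prepend "ox".
For "lostcmaexioludw" the result is "oxlostcmaexioludw".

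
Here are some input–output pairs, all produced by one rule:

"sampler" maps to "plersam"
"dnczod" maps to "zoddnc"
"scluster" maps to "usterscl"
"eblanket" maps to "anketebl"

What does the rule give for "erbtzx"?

Each output is the input with this applied: move the first 3 characters to the end (rotate left by 3).
On "erbtzx" that produces "tzxerb".

tzxerb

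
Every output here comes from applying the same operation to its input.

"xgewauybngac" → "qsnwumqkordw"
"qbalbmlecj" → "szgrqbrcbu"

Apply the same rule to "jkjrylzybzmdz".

The pattern: move the last 2 characters to the front (rotate right by 2), then shift every letter 10 places backward in the alphabet (wrapping around).
Working it through for "jkjrylzybzmdz": intermediate "dzjkjrylzybzm", final "tpzazhobporpc".

tpzazhobporpc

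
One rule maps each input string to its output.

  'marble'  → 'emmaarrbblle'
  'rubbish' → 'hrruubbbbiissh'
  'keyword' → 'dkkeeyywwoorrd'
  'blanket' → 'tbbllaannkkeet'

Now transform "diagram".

The transformation: double every character, then move the last character to the front.
On "diagram": the first step gives "ddiiaaggrraamm", and the second then gives "mddiiaaggrraam".
(Check on "keyword": → "kkeeyywwoorrdd" → "dkkeeyywwoorrd" ✓)

mddiiaaggrraam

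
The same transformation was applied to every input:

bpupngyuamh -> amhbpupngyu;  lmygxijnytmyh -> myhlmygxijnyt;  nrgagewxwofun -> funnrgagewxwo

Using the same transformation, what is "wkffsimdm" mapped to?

In each case the input is transformed by: move the last 3 characters to the front (rotate right by 3).
On "wkffsimdm" that produces "mdmwkffsi".

mdmwkffsi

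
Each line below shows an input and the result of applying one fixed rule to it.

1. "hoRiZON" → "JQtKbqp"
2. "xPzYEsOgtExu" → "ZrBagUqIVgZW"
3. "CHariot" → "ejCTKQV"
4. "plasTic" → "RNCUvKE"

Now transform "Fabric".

hCDTKE

Rule — shift every letter 2 places forward in the alphabet (wrapping around), then flip the case of every letter.
"Fabric" → "hCDTKE".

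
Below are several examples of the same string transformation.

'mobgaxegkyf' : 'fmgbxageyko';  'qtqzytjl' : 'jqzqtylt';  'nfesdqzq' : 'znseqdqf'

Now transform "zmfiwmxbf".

fzifmwbxm

The rule is to swap each adjacent pair of characters (1↔2, 3↔4, ...), then swap the first and last characters.
Starting from "zmfiwmxbf": after the first operation, "mzifmwbxf"; after the second, "fzifmwbxm".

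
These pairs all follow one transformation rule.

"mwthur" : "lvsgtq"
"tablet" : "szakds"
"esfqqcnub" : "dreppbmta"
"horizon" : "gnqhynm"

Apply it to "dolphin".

cnkoghm

Each output is the input with this applied: shift every letter 1 place backward in the alphabet (wrapping around).
On "dolphin" that produces "cnkoghm".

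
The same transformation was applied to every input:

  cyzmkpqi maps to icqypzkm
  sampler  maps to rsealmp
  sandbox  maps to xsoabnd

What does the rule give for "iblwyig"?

Each output is the input with this applied: reverse the string, then take characters alternately from the front and the back (1st, last, 2nd, 2nd-last, ...).
Working it through for "iblwyig": intermediate "giywlbi", final "giibylw".

giibylw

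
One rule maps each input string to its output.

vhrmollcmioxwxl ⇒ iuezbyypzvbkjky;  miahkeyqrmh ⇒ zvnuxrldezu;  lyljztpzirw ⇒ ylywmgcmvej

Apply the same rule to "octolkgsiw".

bpgbyxtfvj

In each case the input is transformed by: shift every letter 13 places forward in the alphabet (wrapping around) — i.e. ROT13.
On "octolkgsiw" that produces "bpgbyxtfvj".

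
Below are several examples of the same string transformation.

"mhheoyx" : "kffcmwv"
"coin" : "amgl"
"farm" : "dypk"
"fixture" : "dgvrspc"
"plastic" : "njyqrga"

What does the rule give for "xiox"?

vgmv

The rule is to shift every letter 2 places backward in the alphabet (wrapping around).
Applying that to "xiox" gives "vgmv".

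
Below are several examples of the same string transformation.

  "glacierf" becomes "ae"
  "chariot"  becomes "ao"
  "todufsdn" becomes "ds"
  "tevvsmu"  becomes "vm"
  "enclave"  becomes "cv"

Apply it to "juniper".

Rule — keep one character in every 3, starting at position 3 (positions 3rd, 6th, 9th, ...).
For "juniper" the result is "ne".

ne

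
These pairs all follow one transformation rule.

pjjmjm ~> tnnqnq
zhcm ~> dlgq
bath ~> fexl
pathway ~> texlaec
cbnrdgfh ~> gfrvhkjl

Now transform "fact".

jegx

The rule is to shift every letter 4 places forward in the alphabet (wrapping around).
Applying that to "fact" gives "jegx".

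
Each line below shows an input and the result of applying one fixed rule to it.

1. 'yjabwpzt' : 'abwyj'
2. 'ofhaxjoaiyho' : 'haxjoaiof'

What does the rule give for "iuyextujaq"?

yextuiu

Each output is the input with this applied: delete the last 3 characters, then move the first 2 characters to the end (rotate left by 2).
Applying that to "iuyextujaq" gives "yextuiu".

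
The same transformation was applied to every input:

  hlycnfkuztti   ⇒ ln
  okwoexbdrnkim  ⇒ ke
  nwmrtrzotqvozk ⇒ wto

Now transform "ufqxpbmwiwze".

fp

Looking at the pairs, the operation is to keep one character in every 3, starting at position 2 (positions 2nd, 5th, 8th, ...), then delete the last 2 characters.
"ufqxpbmwiwze" → "fpwz" → "fp".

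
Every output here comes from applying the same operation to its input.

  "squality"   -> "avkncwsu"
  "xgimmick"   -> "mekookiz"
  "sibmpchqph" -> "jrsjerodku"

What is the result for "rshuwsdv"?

xfuywjut

In each case the input is transformed by: shift every letter 2 places forward in the alphabet (wrapping around), then reverse the string.
Working it through for "rshuwsdv": intermediate "tujwyufx", final "xfuywjut".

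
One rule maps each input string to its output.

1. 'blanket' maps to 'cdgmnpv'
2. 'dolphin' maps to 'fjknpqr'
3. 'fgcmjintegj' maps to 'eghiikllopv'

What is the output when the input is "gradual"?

ccfintw

Each output is the input with this applied: sort the characters into alphabetical order, then shift every letter 2 places forward in the alphabet (wrapping around).
Working it through for "gradual": intermediate "aadglru", final "ccfintw".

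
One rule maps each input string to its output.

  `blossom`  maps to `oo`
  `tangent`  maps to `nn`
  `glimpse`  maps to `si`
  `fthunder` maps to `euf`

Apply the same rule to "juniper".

en

In each case the input is transformed by: reverse the string, then keep one character in every 3, starting at position 2 (positions 2nd, 5th, 8th, ...).
Working it through for "juniper": intermediate "repinuj", final "en".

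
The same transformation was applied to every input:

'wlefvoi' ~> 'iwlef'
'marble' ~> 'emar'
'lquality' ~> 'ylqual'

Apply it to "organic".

corga

Looking at the pairs, the operation is to move the last character to the front, then delete the last 2 characters.
Working it through for "organic": intermediate "corgani", final "corga".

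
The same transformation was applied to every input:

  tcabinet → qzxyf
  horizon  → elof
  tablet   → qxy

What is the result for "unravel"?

The pattern: delete the last 3 characters, then shift every letter 3 places backward in the alphabet (wrapping around).
Starting from "unravel": after the first operation, "unra"; after the second, "rkox".

rkox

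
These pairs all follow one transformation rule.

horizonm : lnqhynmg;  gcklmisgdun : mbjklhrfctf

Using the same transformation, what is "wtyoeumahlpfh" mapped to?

In each case the input is transformed by: swap the first and last characters, then shift every letter 1 place backward in the alphabet (wrapping around).
Starting from "wtyoeumahlpfh": after the first operation, "htyoeumahlpfw"; after the second, "gsxndtlzgkoev".
(Check on "gcklmisgdun": → "ncklmisgdug" → "mbjklhrfctf" ✓)

gsxndtlzgkoev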